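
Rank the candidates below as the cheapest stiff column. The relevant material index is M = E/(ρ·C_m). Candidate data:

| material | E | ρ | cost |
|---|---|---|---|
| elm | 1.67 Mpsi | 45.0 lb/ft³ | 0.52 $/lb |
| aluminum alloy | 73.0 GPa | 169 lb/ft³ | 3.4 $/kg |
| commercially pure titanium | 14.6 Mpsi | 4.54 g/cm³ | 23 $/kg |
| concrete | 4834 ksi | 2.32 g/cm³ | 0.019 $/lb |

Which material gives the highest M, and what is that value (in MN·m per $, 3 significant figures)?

In SI units:
  elm: E = 11.51 GPa, ρ = 720.8 kg/m³, cost = 1.146 $/kg
  aluminum alloy: E = 73.00 GPa, ρ = 2707 kg/m³, cost = 3.400 $/kg
  commercially pure titanium: E = 100.7 GPa, ρ = 4540 kg/m³, cost = 23.00 $/kg
  concrete: E = 33.33 GPa, ρ = 2320 kg/m³, cost = 0.04189 $/kg
  concrete: M = 343 MN·m per $
  elm: M = 13.9 MN·m per $
  aluminum alloy: M = 7.93 MN·m per $
  commercially pure titanium: M = 0.964 MN·m per $
Concrete has the largest M.

concrete, M = 343 MN·m per $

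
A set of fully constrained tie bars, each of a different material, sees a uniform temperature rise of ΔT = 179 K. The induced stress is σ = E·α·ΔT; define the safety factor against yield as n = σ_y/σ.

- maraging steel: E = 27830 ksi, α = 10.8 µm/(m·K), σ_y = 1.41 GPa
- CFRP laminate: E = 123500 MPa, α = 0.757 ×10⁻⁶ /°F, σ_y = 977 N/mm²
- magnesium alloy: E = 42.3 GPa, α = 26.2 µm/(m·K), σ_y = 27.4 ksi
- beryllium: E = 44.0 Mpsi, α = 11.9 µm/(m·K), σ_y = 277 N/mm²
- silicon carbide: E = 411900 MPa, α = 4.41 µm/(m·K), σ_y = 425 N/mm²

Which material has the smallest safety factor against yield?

beryllium

In consistent units (E in GPa, α in ×10⁻⁶/K, σ_y in MPa):
  maraging steel: E = 191.9, α = 10.8, σ_y = 1410 → σ = 371 MPa, n = 3.80
  CFRP laminate: E = 123.5, α = 1.36, σ_y = 977.0 → σ = 30.1 MPa, n = 32.4
  magnesium alloy: E = 42.30, α = 26.2, σ_y = 188.9 → σ = 198 MPa, n = 0.952
  beryllium: E = 303.4, α = 11.9, σ_y = 277.0 → σ = 646 MPa, n = 0.429
  silicon carbide: E = 411.9, α = 4.41, σ_y = 425.0 → σ = 325 MPa, n = 1.31
Beryllium has the lowest safety factor, n = 0.429.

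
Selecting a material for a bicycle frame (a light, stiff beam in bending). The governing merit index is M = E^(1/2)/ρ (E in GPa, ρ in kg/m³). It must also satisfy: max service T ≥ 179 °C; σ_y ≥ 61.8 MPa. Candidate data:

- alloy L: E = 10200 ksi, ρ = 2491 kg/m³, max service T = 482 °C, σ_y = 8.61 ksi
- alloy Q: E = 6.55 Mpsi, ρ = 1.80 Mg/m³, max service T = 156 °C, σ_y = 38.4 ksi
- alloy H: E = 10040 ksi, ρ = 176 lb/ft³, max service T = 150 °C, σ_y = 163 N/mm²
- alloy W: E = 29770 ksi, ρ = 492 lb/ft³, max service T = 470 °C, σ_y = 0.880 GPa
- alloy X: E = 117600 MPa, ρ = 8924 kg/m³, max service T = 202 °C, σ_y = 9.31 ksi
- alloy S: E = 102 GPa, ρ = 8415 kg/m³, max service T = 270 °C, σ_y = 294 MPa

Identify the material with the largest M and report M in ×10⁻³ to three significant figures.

Screen on constraints: max service T ≥ 179 °C; σ_y ≥ 61.8 MPa. Survivors: alloy W, alloy X, alloy S.
Normalizing units and computing the index:
  alloy W: E = 205.3 GPa, ρ = 7881 kg/m³
  alloy X: E = 117.6 GPa, ρ = 8924 kg/m³
  alloy S: E = 102.0 GPa, ρ = 8415 kg/m³
  alloy W: M = 1.82×10⁻³
  alloy X: M = 1.22×10⁻³
  alloy S: M = 1.20×10⁻³
Highest index: alloy W.

alloy W, M = 1.82×10⁻³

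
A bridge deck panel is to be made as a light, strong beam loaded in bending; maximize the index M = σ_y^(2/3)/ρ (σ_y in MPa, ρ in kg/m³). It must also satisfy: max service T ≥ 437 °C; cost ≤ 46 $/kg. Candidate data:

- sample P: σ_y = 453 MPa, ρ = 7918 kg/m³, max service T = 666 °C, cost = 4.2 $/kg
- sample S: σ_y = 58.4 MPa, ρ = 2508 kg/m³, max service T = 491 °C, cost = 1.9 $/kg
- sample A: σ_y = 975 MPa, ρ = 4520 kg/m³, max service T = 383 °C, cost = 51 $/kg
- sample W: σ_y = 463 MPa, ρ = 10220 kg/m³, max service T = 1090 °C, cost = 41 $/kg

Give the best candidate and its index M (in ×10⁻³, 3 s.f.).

Screen on constraints: max service T ≥ 437 °C; cost ≤ 46 $/kg. Survivors: sample P, sample S, sample W.
Evaluate M for each candidate:
  sample P: M = 7.45×10⁻³
  sample S: M = 6.00×10⁻³
  sample W: M = 5.86×10⁻³
Sample P has the largest M.

sample P, M = 7.45×10⁻³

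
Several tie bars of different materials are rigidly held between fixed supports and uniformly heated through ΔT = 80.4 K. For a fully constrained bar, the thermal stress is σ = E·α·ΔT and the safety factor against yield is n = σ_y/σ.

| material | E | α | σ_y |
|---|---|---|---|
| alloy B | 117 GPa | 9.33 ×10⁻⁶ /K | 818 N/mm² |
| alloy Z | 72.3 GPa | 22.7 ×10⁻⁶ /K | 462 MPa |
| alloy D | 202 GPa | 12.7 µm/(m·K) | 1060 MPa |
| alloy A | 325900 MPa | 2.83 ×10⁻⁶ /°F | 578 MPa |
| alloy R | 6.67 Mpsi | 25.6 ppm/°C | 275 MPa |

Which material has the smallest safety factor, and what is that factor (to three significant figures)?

alloy R, n = 2.91

Per material, after unit conversion:
  alloy B: E = 117.0, α = 9.33, σ_y = 818.0 → σ = 87.8 MPa, n = 9.32
  alloy Z: E = 72.30, α = 22.7, σ_y = 462.0 → σ = 132 MPa, n = 3.50
  alloy D: E = 202.0, α = 12.7, σ_y = 1060 → σ = 206 MPa, n = 5.14
  alloy A: E = 325.9, α = 5.09, σ_y = 578.0 → σ = 133 MPa, n = 4.33
  alloy R: E = 45.99, α = 25.6, σ_y = 275.0 → σ = 94.7 MPa, n = 2.91
The minimum is alloy R at n = 2.91.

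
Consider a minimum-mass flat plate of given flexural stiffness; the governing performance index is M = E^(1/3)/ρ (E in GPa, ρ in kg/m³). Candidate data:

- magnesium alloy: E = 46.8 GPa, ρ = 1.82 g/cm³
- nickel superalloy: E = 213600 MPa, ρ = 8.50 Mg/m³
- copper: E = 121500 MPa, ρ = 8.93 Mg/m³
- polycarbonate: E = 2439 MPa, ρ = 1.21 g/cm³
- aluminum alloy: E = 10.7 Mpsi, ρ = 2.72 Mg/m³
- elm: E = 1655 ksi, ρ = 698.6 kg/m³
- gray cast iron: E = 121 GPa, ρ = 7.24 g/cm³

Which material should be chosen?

In SI units:
  magnesium alloy: E = 46.80 GPa, ρ = 1820 kg/m³
  nickel superalloy: E = 213.6 GPa, ρ = 8500 kg/m³
  copper: E = 121.5 GPa, ρ = 8930 kg/m³
  polycarbonate: E = 2.439 GPa, ρ = 1210 kg/m³
  aluminum alloy: E = 73.77 GPa, ρ = 2720 kg/m³
  elm: E = 11.41 GPa, ρ = 698.6 kg/m³
  gray cast iron: E = 121.0 GPa, ρ = 7240 kg/m³
  elm: M = 3.22×10⁻³
  magnesium alloy: M = 1.98×10⁻³
  aluminum alloy: M = 1.54×10⁻³
  polycarbonate: M = 1.11×10⁻³
  nickel superalloy: M = 0.703×10⁻³
  gray cast iron: M = 0.683×10⁻³
  copper: M = 0.555×10⁻³
The maximum is for elm.

elm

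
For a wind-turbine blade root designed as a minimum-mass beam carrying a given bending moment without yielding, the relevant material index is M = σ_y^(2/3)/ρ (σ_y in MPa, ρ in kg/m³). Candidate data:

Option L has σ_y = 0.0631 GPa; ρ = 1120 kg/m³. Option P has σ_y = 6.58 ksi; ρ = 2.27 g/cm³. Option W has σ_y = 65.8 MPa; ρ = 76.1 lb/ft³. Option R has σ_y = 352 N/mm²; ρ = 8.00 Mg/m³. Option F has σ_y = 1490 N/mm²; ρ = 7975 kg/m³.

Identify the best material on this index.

In SI units:
  option L: σ_y = 63.10 MPa, ρ = 1120 kg/m³
  option P: σ_y = 45.37 MPa, ρ = 2270 kg/m³
  option W: σ_y = 65.80 MPa, ρ = 1219 kg/m³
  option R: σ_y = 352.0 MPa, ρ = 8000 kg/m³
  option F: σ_y = 1490 MPa, ρ = 7975 kg/m³
  option F: M = 16.4×10⁻³
  option L: M = 14.2×10⁻³
  option W: M = 13.4×10⁻³
  option R: M = 6.23×10⁻³
  option P: M = 5.60×10⁻³
Option F has the largest M.

option F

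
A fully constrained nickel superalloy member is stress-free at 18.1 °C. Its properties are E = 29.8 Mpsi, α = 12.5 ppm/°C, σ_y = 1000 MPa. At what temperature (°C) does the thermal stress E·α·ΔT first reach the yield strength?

407 °C

E = 29.8 Mpsi = 205.5 GPa.
E·α·ΔT = 1000 MPa ⇒ ΔT = 1000 / (205.5×10³ × 12.5×10⁻⁶) = 389.4 K.
T = 18.1 + 389.4 = 407.5 °C.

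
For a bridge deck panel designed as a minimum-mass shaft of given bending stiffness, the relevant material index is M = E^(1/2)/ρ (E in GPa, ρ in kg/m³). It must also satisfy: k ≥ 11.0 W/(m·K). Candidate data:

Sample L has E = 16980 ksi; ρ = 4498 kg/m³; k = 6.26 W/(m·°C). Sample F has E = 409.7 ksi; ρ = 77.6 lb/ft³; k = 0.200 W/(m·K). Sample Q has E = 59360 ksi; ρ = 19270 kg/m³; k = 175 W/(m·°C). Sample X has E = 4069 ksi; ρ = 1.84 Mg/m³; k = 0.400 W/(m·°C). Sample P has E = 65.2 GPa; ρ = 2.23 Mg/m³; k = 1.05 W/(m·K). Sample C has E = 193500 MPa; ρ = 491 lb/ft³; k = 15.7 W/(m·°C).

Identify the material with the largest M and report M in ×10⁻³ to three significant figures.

Screen on constraints: k ≥ 11.0 W/(m·K). Survivors: sample Q, sample C.
Convert each candidate to consistent units, then evaluate M:
  sample Q: E = 409.3 GPa, ρ = 19270 kg/m³
  sample C: E = 193.5 GPa, ρ = 7865 kg/m³
  sample C: M = 1.77×10⁻³
  sample Q: M = 1.05×10⁻³
Sample C has the largest M.

sample C, M = 1.77×10⁻³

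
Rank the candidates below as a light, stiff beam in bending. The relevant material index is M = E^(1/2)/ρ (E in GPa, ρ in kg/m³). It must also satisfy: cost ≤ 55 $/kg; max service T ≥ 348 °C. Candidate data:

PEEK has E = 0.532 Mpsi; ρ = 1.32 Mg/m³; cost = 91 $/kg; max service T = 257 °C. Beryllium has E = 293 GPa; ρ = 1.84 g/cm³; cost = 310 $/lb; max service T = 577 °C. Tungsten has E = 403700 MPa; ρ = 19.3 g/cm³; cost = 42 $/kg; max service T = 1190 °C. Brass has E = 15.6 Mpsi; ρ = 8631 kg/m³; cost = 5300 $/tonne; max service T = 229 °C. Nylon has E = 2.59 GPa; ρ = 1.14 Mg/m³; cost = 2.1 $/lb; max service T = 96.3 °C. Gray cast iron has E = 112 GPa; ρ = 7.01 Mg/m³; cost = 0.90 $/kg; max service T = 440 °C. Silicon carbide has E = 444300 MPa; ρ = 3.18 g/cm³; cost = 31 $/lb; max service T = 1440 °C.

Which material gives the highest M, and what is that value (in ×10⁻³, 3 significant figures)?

gray cast iron, M = 1.51×10⁻³

Screen on constraints: cost ≤ 55 $/kg; max service T ≥ 348 °C. Survivors: tungsten, gray cast iron.
After converting to SI:
  tungsten: E = 403.7 GPa, ρ = 19300 kg/m³
  gray cast iron: E = 112.0 GPa, ρ = 7010 kg/m³
  gray cast iron: M = 1.51×10⁻³
  tungsten: M = 1.04×10⁻³
The maximum is for gray cast iron.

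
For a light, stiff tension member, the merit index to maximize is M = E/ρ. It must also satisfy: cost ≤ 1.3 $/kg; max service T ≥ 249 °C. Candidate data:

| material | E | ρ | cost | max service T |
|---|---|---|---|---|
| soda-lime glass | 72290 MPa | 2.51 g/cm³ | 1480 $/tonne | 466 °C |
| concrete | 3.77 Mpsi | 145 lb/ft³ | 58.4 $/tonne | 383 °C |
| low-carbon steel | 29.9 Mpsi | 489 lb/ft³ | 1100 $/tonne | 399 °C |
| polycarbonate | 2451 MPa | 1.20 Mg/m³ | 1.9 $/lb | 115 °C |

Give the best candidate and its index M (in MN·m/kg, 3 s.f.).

Screen on constraints: cost ≤ 1.3 $/kg; max service T ≥ 249 °C. Survivors: concrete, low-carbon steel.
In SI units:
  concrete: E = 25.99 GPa, ρ = 2323 kg/m³
  low-carbon steel: E = 206.2 GPa, ρ = 7833 kg/m³
  low-carbon steel: M = 26.3 MN·m/kg
  concrete: M = 11.2 MN·m/kg
Low-carbon steel ranks first.

low-carbon steel, M = 26.3 MN·m/kg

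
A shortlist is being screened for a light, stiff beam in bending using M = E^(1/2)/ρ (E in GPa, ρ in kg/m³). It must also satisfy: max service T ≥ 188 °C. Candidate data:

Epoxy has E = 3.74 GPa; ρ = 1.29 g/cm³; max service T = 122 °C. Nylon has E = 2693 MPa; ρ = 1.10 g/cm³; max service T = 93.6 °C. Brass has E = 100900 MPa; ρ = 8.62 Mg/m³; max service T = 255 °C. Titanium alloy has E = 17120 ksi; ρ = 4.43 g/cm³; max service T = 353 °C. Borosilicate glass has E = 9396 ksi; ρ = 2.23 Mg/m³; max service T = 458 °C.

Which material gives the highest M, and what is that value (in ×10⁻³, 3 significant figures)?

Screen on constraints: max service T ≥ 188 °C. Survivors: brass, titanium alloy, borosilicate glass.
Putting every candidate on a common basis:
  brass: E = 100.9 GPa, ρ = 8620 kg/m³
  titanium alloy: E = 118.0 GPa, ρ = 4430 kg/m³
  borosilicate glass: E = 64.78 GPa, ρ = 2230 kg/m³
  borosilicate glass: M = 3.61×10⁻³
  titanium alloy: M = 2.45×10⁻³
  brass: M = 1.17×10⁻³
Highest index: borosilicate glass.

borosilicate glass, M = 3.61×10⁻³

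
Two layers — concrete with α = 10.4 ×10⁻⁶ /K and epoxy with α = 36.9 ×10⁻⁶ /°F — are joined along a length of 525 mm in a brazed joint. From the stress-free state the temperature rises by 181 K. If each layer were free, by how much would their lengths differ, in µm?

epoxy: α = 36.9×10⁻⁶/°F × 9/5 = 66.4×10⁻⁶/K.
Δα = |10.4 − 66.4|×10⁻⁶/K = 56.0×10⁻⁶/K.
ΔL_mismatch = Δα·L·ΔT = 56.0×10⁻⁶ × 525.0 mm × 181.0 K = 5320 µm.

5320 µm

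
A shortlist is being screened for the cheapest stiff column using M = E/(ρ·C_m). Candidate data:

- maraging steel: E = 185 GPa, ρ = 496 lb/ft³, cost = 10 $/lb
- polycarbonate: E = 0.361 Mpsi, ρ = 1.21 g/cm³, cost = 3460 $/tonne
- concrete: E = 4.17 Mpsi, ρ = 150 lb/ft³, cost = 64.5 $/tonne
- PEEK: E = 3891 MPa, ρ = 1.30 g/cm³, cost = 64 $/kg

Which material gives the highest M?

Convert each candidate to consistent units, then evaluate M:
  maraging steel: E = 185.0 GPa, ρ = 7945 kg/m³, cost = 22.05 $/kg
  polycarbonate: E = 2.489 GPa, ρ = 1210 kg/m³, cost = 3.460 $/kg
  concrete: E = 28.75 GPa, ρ = 2403 kg/m³, cost = 0.06450 $/kg
  PEEK: E = 3.891 GPa, ρ = 1300 kg/m³, cost = 64.00 $/kg
  concrete: M = 186 MN·m per $
  maraging steel: M = 1.06 MN·m per $
  polycarbonate: M = 0.595 MN·m per $
  PEEK: M = 0.0468 MN·m per $
Concrete has the largest M.

concrete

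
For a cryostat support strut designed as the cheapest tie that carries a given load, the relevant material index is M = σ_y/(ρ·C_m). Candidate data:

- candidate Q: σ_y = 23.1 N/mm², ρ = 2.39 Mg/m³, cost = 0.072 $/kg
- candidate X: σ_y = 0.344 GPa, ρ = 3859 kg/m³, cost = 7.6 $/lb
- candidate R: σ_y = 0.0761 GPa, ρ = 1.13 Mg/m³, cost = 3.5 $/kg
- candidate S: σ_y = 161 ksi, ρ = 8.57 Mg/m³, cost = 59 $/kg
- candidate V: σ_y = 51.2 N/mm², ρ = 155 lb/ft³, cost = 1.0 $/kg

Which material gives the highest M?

candidate Q

In SI units:
  candidate Q: σ_y = 23.10 MPa, ρ = 2390 kg/m³, cost = 0.07200 $/kg
  candidate X: σ_y = 344.0 MPa, ρ = 3859 kg/m³, cost = 16.75 $/kg
  candidate R: σ_y = 76.10 MPa, ρ = 1130 kg/m³, cost = 3.500 $/kg
  candidate S: σ_y = 1110 MPa, ρ = 8570 kg/m³, cost = 59.00 $/kg
  candidate V: σ_y = 51.20 MPa, ρ = 2483 kg/m³, cost = 1.000 $/kg
  candidate Q: M = 134 kN·m per $
  candidate V: M = 20.6 kN·m per $
  candidate R: M = 19.2 kN·m per $
  candidate X: M = 5.32 kN·m per $
  candidate S: M = 2.20 kN·m per $
The maximum is for candidate Q.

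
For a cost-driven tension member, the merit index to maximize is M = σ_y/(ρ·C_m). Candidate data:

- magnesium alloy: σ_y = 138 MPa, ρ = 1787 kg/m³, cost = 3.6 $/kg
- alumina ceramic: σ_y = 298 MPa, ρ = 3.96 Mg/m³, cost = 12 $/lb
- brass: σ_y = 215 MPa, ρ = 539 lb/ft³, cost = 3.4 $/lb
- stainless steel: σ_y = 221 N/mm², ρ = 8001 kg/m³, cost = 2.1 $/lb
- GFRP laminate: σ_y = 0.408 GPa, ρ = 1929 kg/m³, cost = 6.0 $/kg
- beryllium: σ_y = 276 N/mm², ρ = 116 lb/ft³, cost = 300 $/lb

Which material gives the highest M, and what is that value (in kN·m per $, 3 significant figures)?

Normalizing units and computing the index:
  magnesium alloy: σ_y = 138.0 MPa, ρ = 1787 kg/m³, cost = 3.600 $/kg
  alumina ceramic: σ_y = 298.0 MPa, ρ = 3960 kg/m³, cost = 26.46 $/kg
  brass: σ_y = 215.0 MPa, ρ = 8634 kg/m³, cost = 7.496 $/kg
  stainless steel: σ_y = 221.0 MPa, ρ = 8001 kg/m³, cost = 4.630 $/kg
  GFRP laminate: σ_y = 408.0 MPa, ρ = 1929 kg/m³, cost = 6.000 $/kg
  beryllium: σ_y = 276.0 MPa, ρ = 1858 kg/m³, cost = 661.4 $/kg
  GFRP laminate: M = 35.3 kN·m per $
  magnesium alloy: M = 21.5 kN·m per $
  stainless steel: M = 5.97 kN·m per $
  brass: M = 3.32 kN·m per $
  alumina ceramic: M = 2.84 kN·m per $
  beryllium: M = 0.225 kN·m per $
The maximum is for GFRP laminate.

GFRP laminate, M = 35.3 kN·m per $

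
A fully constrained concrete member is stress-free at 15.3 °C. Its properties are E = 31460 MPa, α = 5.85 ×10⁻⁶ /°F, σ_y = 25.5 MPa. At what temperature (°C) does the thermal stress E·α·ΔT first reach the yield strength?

E = 31460 MPa = 31.46 GPa.
α = 5.85×10⁻⁶/°F × 9/5 = 10.5×10⁻⁶/K.
E·α·ΔT = 25.50 MPa ⇒ ΔT = 25.50 / (31.46×10³ × 10.5×10⁻⁶) = 76.98 K.
T = 15.3 + 76.98 = 92.28 °C.

92.3 °C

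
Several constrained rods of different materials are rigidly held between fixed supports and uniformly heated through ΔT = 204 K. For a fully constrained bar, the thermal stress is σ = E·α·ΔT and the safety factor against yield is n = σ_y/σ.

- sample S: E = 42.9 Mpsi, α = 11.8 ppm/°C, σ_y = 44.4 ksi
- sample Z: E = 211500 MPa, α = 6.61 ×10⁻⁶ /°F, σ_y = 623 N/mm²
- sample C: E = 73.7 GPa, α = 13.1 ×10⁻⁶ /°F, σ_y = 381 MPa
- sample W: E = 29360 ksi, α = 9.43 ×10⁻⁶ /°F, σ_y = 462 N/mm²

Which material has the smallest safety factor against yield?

sample S

With everything in SI (GPa, ×10⁻⁶/K, MPa):
  sample S: E = 295.8, α = 11.8, σ_y = 306.1 → σ = 712 MPa, n = 0.430
  sample Z: E = 211.5, α = 11.9, σ_y = 623.0 → σ = 513 MPa, n = 1.21
  sample C: E = 73.70, α = 23.6, σ_y = 381.0 → σ = 355 MPa, n = 1.07
  sample W: E = 202.4, α = 17.0, σ_y = 462.0 → σ = 701 MPa, n = 0.659
The minimum is sample S at n = 0.430.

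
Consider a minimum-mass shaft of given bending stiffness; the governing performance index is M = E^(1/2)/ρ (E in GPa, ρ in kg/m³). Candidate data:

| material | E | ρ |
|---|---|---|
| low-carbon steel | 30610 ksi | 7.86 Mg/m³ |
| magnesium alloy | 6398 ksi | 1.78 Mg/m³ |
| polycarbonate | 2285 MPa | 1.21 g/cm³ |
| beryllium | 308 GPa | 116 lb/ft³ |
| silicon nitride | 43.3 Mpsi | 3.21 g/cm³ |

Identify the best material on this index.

beryllium

After converting to SI:
  low-carbon steel: E = 211.0 GPa, ρ = 7860 kg/m³
  magnesium alloy: E = 44.11 GPa, ρ = 1780 kg/m³
  polycarbonate: E = 2.285 GPa, ρ = 1210 kg/m³
  beryllium: E = 308.0 GPa, ρ = 1858 kg/m³
  silicon nitride: E = 298.5 GPa, ρ = 3210 kg/m³
  beryllium: M = 9.44×10⁻³
  silicon nitride: M = 5.38×10⁻³
  magnesium alloy: M = 3.73×10⁻³
  low-carbon steel: M = 1.85×10⁻³
  polycarbonate: M = 1.25×10⁻³
Highest index: beryllium.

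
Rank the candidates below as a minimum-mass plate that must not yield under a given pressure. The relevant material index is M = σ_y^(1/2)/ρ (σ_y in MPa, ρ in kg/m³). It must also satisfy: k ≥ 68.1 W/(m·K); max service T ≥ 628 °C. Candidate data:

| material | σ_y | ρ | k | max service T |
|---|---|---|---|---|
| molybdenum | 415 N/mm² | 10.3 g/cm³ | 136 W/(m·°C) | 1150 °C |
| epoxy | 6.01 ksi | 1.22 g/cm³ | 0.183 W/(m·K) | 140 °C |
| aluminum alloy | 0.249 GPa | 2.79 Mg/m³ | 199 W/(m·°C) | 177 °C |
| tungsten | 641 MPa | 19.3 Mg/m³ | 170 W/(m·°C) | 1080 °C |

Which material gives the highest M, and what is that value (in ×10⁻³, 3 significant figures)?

Screen on constraints: k ≥ 68.1 W/(m·K); max service T ≥ 628 °C. Survivors: molybdenum, tungsten.
Convert each candidate to consistent units, then evaluate M:
  molybdenum: σ_y = 415.0 MPa, ρ = 10300 kg/m³
  tungsten: σ_y = 641.0 MPa, ρ = 19300 kg/m³
  molybdenum: M = 1.98×10⁻³
  tungsten: M = 1.31×10⁻³
Molybdenum ranks first.

molybdenum, M = 1.98×10⁻³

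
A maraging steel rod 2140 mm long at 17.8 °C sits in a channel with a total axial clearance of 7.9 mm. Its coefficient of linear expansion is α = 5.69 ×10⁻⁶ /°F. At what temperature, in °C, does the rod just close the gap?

378 °C

α = 5.69×10⁻⁶/°F × 9/5 = 10.2×10⁻⁶/K.
α·L₀·ΔT = 7.9 mm ⇒ ΔT = 7.9 / (10.2×10⁻⁶ × 2140.0) = 360.4 K.
T = 17.8 + 360.4 = 378.2 °C.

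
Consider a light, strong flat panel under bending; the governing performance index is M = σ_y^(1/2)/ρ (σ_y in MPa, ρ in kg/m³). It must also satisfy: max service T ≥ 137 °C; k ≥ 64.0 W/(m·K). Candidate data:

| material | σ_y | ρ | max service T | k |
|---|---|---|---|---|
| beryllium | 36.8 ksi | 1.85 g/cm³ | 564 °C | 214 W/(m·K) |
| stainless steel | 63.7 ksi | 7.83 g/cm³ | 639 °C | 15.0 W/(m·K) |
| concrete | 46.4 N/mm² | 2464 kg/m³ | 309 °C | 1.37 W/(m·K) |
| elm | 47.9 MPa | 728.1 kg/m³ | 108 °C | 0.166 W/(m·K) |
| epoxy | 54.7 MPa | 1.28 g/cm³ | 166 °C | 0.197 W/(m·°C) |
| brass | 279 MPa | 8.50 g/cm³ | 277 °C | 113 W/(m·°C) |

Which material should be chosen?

Screen on constraints: max service T ≥ 137 °C; k ≥ 64.0 W/(m·K). Survivors: beryllium, brass.
After converting to SI:
  beryllium: σ_y = 253.7 MPa, ρ = 1850 kg/m³
  brass: σ_y = 279.0 MPa, ρ = 8500 kg/m³
  beryllium: M = 8.61×10⁻³
  brass: M = 1.97×10⁻³
Beryllium ranks first.

beryllium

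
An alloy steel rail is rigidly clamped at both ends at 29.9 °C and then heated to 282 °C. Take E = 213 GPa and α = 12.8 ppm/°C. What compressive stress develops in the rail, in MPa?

687 MPa

ΔT = 252.1 K. Constrained thermal stress σ = E·α·ΔT = 213.0×10³ MPa × 12.8×10⁻⁶ × 252.1 = 687 MPa (compressive).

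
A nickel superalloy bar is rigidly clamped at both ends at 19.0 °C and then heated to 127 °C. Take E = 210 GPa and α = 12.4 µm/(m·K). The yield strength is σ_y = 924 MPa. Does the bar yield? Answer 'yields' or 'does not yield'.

does not yield

ΔT = 108.0 K. Constrained thermal stress σ = E·α·ΔT = 210.0×10³ MPa × 12.4×10⁻⁶ × 108.0 = 281 MPa (compressive).
Compare to σ_y = 924 MPa: σ < σ_y, so it does not yield.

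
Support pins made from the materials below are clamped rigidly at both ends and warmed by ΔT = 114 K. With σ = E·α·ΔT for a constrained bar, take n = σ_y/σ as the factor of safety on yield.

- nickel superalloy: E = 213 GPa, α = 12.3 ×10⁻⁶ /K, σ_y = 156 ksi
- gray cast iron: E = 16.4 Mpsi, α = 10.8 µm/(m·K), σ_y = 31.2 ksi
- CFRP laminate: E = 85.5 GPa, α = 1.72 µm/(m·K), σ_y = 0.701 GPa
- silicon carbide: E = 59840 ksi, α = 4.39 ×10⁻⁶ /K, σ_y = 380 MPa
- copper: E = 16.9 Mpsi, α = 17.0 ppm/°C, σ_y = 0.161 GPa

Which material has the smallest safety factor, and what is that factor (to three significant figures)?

Converting E to GPa, α to ×10⁻⁶/K, σ_y to MPa, then σ and n for each:
  nickel superalloy: E = 213.0, α = 12.3, σ_y = 1076 → σ = 299 MPa, n = 3.60
  gray cast iron: E = 113.1, α = 10.8, σ_y = 215.1 → σ = 139 MPa, n = 1.55
  CFRP laminate: E = 85.50, α = 1.72, σ_y = 701.0 → σ = 16.8 MPa, n = 41.8
  silicon carbide: E = 412.6, α = 4.39, σ_y = 380.0 → σ = 206 MPa, n = 1.84
  copper: E = 116.5, α = 17.0, σ_y = 161.0 → σ = 226 MPa, n = 0.713
Copper has the lowest safety factor, n = 0.713.

copper, n = 0.713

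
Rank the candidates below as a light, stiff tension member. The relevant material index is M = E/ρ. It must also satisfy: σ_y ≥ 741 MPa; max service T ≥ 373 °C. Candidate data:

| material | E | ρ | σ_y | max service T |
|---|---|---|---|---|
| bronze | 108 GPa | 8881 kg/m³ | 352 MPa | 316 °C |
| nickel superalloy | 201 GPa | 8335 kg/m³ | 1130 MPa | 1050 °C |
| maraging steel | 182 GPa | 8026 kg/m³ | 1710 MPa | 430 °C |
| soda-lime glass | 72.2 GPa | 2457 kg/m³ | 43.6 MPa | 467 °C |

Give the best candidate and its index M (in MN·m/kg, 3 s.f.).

Screen on constraints: σ_y ≥ 741 MPa; max service T ≥ 373 °C. Survivors: nickel superalloy, maraging steel.
Per-candidate index values:
  nickel superalloy: M = 24.1 MN·m/kg
  maraging steel: M = 22.7 MN·m/kg
Nickel superalloy ranks first.

nickel superalloy, M = 24.1 MN·m/kg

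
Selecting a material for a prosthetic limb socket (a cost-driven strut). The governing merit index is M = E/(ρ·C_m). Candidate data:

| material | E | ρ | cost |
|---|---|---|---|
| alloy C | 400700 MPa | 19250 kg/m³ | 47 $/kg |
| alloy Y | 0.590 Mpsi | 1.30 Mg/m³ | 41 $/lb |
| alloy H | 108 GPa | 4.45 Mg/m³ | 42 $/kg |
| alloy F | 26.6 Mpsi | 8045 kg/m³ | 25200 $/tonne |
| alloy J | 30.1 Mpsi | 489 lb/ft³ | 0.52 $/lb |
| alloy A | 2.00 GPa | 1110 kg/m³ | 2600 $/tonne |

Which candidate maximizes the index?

alloy J

Normalizing units and computing the index:
  alloy C: E = 400.7 GPa, ρ = 19250 kg/m³, cost = 47.00 $/kg
  alloy Y: E = 4.068 GPa, ρ = 1300 kg/m³, cost = 90.39 $/kg
  alloy H: E = 108.0 GPa, ρ = 4450 kg/m³, cost = 42.00 $/kg
  alloy F: E = 183.4 GPa, ρ = 8045 kg/m³, cost = 25.20 $/kg
  alloy J: E = 207.5 GPa, ρ = 7833 kg/m³, cost = 1.146 $/kg
  alloy A: E = 2.000 GPa, ρ = 1110 kg/m³, cost = 2.600 $/kg
  alloy J: M = 23.1 MN·m per $
  alloy F: M = 0.905 MN·m per $
  alloy A: M = 0.693 MN·m per $
  alloy H: M = 0.578 MN·m per $
  alloy C: M = 0.443 MN·m per $
  alloy Y: M = 0.0346 MN·m per $
Alloy J ranks first.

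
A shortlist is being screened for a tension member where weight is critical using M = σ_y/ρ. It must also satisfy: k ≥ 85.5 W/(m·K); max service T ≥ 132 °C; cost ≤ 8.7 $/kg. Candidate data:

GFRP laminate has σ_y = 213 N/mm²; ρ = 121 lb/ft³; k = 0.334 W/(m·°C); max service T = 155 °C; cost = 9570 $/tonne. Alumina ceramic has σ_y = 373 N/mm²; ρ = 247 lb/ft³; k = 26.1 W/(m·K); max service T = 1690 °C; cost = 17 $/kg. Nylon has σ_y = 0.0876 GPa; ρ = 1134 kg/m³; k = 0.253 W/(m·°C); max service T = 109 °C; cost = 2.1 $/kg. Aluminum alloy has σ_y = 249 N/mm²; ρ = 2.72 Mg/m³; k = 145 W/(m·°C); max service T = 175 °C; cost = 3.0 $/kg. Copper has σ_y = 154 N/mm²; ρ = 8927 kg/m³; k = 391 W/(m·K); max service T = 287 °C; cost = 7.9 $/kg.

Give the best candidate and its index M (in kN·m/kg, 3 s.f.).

aluminum alloy, M = 91.5 kN·m/kg

Screen on constraints: k ≥ 85.5 W/(m·K); max service T ≥ 132 °C; cost ≤ 8.7 $/kg. Survivors: aluminum alloy, copper.
In SI units:
  aluminum alloy: σ_y = 249.0 MPa, ρ = 2720 kg/m³
  copper: σ_y = 154.0 MPa, ρ = 8927 kg/m³
  aluminum alloy: M = 91.5 kN·m/kg
  copper: M = 17.3 kN·m/kg
Highest index: aluminum alloy.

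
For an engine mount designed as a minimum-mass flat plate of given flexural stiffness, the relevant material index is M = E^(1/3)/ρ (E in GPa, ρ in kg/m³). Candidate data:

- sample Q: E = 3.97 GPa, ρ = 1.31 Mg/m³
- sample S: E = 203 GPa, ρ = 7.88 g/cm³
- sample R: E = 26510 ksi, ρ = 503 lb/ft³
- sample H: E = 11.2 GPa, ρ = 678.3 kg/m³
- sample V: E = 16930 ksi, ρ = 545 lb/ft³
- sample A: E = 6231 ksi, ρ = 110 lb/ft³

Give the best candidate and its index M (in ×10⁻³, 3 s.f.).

sample H, M = 3.30×10⁻³

Normalizing units and computing the index:
  sample Q: E = 3.970 GPa, ρ = 1310 kg/m³
  sample S: E = 203.0 GPa, ρ = 7880 kg/m³
  sample R: E = 182.8 GPa, ρ = 8057 kg/m³
  sample H: E = 11.20 GPa, ρ = 678.3 kg/m³
  sample V: E = 116.7 GPa, ρ = 8730 kg/m³
  sample A: E = 42.96 GPa, ρ = 1762 kg/m³
  sample H: M = 3.30×10⁻³
  sample A: M = 1.99×10⁻³
  sample Q: M = 1.21×10⁻³
  sample S: M = 0.746×10⁻³
  sample R: M = 0.704×10⁻³
  sample V: M = 0.560×10⁻³
Sample H has the largest M.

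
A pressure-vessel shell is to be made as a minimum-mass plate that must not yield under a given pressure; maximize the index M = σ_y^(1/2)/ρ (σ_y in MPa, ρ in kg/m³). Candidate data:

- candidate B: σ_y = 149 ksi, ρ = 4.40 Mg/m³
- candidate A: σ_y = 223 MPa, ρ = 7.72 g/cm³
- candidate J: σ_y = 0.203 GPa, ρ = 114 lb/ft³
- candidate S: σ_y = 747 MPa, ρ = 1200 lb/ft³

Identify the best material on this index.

Putting every candidate on a common basis:
  candidate B: σ_y = 1027 MPa, ρ = 4400 kg/m³
  candidate A: σ_y = 223.0 MPa, ρ = 7720 kg/m³
  candidate J: σ_y = 203.0 MPa, ρ = 1826 kg/m³
  candidate S: σ_y = 747.0 MPa, ρ = 19220 kg/m³
  candidate J: M = 7.80×10⁻³
  candidate B: M = 7.28×10⁻³
  candidate A: M = 1.93×10⁻³
  candidate S: M = 1.42×10⁻³
Candidate J has the largest M.

candidate J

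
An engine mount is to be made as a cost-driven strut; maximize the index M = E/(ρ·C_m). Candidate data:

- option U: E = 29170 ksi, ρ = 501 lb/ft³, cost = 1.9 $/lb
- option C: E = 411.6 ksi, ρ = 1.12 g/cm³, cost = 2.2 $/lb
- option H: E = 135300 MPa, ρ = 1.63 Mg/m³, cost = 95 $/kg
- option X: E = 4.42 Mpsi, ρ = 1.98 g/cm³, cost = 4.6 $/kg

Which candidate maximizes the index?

option U

In SI units:
  option U: E = 201.1 GPa, ρ = 8025 kg/m³, cost = 4.189 $/kg
  option C: E = 2.838 GPa, ρ = 1120 kg/m³, cost = 4.850 $/kg
  option H: E = 135.3 GPa, ρ = 1630 kg/m³, cost = 95.00 $/kg
  option X: E = 30.47 GPa, ρ = 1980 kg/m³, cost = 4.600 $/kg
  option U: M = 5.98 MN·m per $
  option X: M = 3.35 MN·m per $
  option H: M = 0.874 MN·m per $
  option C: M = 0.522 MN·m per $
Highest index: option U.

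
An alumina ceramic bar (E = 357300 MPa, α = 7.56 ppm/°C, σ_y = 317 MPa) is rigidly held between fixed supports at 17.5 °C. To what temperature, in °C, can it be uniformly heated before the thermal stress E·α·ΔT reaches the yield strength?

135 °C

E = 357300 MPa = 357.3 GPa.
E·α·ΔT = 317.0 MPa ⇒ ΔT = 317.0 / (357.3×10³ × 7.56×10⁻⁶) = 117.4 K.
T = 17.5 + 117.4 = 134.9 °C.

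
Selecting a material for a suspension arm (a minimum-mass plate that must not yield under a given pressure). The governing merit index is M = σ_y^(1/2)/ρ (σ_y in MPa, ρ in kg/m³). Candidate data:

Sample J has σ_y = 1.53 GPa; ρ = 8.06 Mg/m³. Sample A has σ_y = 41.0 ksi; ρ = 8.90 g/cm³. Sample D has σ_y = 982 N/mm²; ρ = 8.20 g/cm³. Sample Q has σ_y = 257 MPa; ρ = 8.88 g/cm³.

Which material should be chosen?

Normalizing units and computing the index:
  sample J: σ_y = 1530 MPa, ρ = 8060 kg/m³
  sample A: σ_y = 282.7 MPa, ρ = 8900 kg/m³
  sample D: σ_y = 982.0 MPa, ρ = 8200 kg/m³
  sample Q: σ_y = 257.0 MPa, ρ = 8880 kg/m³
  sample J: M = 4.85×10⁻³
  sample D: M = 3.82×10⁻³
  sample A: M = 1.89×10⁻³
  sample Q: M = 1.81×10⁻³
Highest index: sample J.

sample J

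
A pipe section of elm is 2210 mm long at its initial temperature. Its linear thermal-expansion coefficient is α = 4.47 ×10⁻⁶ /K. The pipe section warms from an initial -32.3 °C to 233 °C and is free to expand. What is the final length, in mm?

ΔT = 233 − (-32.3) = 265.3 K.
ΔL = α·L₀·ΔT = 4.47×10⁻⁶ × 2210 mm × 265.3 K = 2.62 mm.
L = L₀ + ΔL = 2210 + 2.62 = 2212.6 mm.

2212.6 mm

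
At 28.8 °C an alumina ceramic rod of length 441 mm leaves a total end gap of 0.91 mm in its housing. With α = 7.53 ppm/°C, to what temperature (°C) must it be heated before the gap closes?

α·L₀·ΔT = 0.91 mm ⇒ ΔT = 0.91 / (7.53×10⁻⁶ × 441.0) = 274.0 K.
T = 28.8 + 274.0 = 302.8 °C.

303 °C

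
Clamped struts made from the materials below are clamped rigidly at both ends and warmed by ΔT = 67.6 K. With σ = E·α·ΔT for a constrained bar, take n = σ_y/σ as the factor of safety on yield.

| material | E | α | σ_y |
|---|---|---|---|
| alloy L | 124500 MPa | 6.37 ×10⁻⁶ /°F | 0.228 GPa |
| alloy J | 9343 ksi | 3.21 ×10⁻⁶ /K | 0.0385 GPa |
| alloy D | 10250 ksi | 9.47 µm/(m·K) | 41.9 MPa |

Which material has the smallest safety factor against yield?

Per material, after unit conversion:
  alloy L: E = 124.5, α = 11.5, σ_y = 228.0 → σ = 96.5 MPa, n = 2.36
  alloy J: E = 64.42, α = 3.21, σ_y = 38.50 → σ = 14.0 MPa, n = 2.75
  alloy D: E = 70.67, α = 9.47, σ_y = 41.90 → σ = 45.2 MPa, n = 0.926
Alloy D has the lowest safety factor, n = 0.926.

alloy D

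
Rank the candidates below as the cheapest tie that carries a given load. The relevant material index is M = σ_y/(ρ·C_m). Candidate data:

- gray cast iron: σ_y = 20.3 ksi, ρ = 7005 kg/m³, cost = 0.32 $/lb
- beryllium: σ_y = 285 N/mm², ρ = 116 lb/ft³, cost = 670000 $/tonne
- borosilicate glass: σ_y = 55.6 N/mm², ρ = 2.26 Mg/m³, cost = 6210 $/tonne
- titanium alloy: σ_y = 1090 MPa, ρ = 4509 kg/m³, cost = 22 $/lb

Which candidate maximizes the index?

In SI units:
  gray cast iron: σ_y = 140.0 MPa, ρ = 7005 kg/m³, cost = 0.7055 $/kg
  beryllium: σ_y = 285.0 MPa, ρ = 1858 kg/m³, cost = 670.0 $/kg
  borosilicate glass: σ_y = 55.60 MPa, ρ = 2260 kg/m³, cost = 6.210 $/kg
  titanium alloy: σ_y = 1090 MPa, ρ = 4509 kg/m³, cost = 48.50 $/kg
  gray cast iron: M = 28.3 kN·m per $
  titanium alloy: M = 4.98 kN·m per $
  borosilicate glass: M = 3.96 kN·m per $
  beryllium: M = 0.229 kN·m per $
The maximum is for gray cast iron.

gray cast iron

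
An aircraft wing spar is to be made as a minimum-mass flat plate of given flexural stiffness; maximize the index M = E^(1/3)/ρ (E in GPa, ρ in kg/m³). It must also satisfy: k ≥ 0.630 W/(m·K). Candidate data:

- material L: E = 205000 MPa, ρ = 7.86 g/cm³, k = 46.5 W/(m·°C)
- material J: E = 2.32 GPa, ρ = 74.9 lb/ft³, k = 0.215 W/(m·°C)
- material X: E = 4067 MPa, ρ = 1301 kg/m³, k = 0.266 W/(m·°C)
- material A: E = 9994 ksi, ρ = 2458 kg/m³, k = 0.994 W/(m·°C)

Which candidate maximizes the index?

material A

Screen on constraints: k ≥ 0.630 W/(m·K). Survivors: material L, material A.
After converting to SI:
  material L: E = 205.0 GPa, ρ = 7860 kg/m³
  material A: E = 68.91 GPa, ρ = 2458 kg/m³
  material A: M = 1.67×10⁻³
  material L: M = 0.750×10⁻³
Material A has the largest M.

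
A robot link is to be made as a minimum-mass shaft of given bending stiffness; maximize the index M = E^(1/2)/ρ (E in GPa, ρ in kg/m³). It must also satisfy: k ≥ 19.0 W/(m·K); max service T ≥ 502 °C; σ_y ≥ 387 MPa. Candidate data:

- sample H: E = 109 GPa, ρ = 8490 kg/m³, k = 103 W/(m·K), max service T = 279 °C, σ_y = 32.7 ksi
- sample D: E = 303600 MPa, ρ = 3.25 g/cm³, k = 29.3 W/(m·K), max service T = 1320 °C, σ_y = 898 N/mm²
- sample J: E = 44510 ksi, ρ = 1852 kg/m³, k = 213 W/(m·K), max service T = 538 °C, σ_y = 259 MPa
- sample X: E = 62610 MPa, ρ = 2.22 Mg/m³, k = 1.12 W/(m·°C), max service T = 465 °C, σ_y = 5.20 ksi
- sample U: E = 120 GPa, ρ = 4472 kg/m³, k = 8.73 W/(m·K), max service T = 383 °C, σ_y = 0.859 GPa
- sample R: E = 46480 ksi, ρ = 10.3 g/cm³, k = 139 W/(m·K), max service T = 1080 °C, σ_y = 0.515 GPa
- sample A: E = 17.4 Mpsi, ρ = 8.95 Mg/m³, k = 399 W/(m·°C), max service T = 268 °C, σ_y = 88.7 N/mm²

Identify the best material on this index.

Screen on constraints: k ≥ 19.0 W/(m·K); max service T ≥ 502 °C; σ_y ≥ 387 MPa. Survivors: sample D, sample R.
Normalizing units and computing the index:
  sample D: E = 303.6 GPa, ρ = 3250 kg/m³
  sample R: E = 320.5 GPa, ρ = 10300 kg/m³
  sample D: M = 5.36×10⁻³
  sample R: M = 1.74×10⁻³
Sample D has the largest M.

sample D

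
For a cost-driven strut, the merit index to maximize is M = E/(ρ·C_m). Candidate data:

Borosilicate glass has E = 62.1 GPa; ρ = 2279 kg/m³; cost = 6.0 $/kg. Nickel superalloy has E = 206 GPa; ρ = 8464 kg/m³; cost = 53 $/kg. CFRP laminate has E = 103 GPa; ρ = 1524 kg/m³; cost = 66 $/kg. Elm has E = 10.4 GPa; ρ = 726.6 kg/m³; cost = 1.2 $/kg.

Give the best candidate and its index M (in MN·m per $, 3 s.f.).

Computing M directly (units already consistent):
  elm: M = 11.9 MN·m per $
  borosilicate glass: M = 4.54 MN·m per $
  CFRP laminate: M = 1.02 MN·m per $
  nickel superalloy: M = 0.459 MN·m per $
Elm ranks first.

elm, M = 11.9 MN·m per $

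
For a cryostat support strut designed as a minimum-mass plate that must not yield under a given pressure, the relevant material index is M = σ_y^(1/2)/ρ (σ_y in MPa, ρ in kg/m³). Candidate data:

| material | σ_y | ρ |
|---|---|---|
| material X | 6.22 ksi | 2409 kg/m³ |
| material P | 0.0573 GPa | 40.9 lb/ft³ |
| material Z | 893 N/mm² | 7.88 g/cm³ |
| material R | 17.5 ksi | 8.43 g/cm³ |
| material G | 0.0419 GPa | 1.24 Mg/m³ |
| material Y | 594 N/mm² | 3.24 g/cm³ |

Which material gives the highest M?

material P

After converting to SI:
  material X: σ_y = 42.89 MPa, ρ = 2409 kg/m³
  material P: σ_y = 57.30 MPa, ρ = 655.2 kg/m³
  material Z: σ_y = 893.0 MPa, ρ = 7880 kg/m³
  material R: σ_y = 120.7 MPa, ρ = 8430 kg/m³
  material G: σ_y = 41.90 MPa, ρ = 1240 kg/m³
  material Y: σ_y = 594.0 MPa, ρ = 3240 kg/m³
  material P: M = 11.6×10⁻³
  material Y: M = 7.52×10⁻³
  material G: M = 5.22×10⁻³
  material Z: M = 3.79×10⁻³
  material X: M = 2.72×10⁻³
  material R: M = 1.30×10⁻³
Highest index: material P.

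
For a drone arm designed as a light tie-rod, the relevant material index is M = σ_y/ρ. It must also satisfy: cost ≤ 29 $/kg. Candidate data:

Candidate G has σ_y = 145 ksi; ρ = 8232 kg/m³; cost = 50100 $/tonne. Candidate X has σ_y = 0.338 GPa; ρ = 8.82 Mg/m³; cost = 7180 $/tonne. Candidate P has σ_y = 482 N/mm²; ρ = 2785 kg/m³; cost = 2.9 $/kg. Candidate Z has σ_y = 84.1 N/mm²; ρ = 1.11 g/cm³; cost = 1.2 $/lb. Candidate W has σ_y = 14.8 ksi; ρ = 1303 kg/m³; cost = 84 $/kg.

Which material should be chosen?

candidate P

Screen on constraints: cost ≤ 29 $/kg. Survivors: candidate X, candidate P, candidate Z.
Convert each candidate to consistent units, then evaluate M:
  candidate X: σ_y = 338.0 MPa, ρ = 8820 kg/m³
  candidate P: σ_y = 482.0 MPa, ρ = 2785 kg/m³
  candidate Z: σ_y = 84.10 MPa, ρ = 1110 kg/m³
  candidate P: M = 173 kN·m/kg
  candidate Z: M = 75.8 kN·m/kg
  candidate X: M = 38.3 kN·m/kg
Candidate P ranks first.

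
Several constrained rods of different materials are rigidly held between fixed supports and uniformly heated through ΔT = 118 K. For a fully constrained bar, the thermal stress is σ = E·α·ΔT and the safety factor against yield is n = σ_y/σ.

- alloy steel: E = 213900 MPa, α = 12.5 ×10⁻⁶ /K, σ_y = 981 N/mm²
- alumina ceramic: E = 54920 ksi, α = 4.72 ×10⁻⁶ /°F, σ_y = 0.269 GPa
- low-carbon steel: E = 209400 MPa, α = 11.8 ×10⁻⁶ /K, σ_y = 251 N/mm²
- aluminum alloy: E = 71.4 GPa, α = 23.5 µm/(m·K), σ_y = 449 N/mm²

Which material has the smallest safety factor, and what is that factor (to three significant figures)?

alumina ceramic, n = 0.709

Converting E to GPa, α to ×10⁻⁶/K, σ_y to MPa, then σ and n for each:
  alloy steel: E = 213.9, α = 12.5, σ_y = 981.0 → σ = 316 MPa, n = 3.11
  alumina ceramic: E = 378.7, α = 8.50, σ_y = 269.0 → σ = 380 MPa, n = 0.709
  low-carbon steel: E = 209.4, α = 11.8, σ_y = 251.0 → σ = 292 MPa, n = 0.861
  aluminum alloy: E = 71.40, α = 23.5, σ_y = 449.0 → σ = 198 MPa, n = 2.27
The minimum is alumina ceramic at n = 0.709.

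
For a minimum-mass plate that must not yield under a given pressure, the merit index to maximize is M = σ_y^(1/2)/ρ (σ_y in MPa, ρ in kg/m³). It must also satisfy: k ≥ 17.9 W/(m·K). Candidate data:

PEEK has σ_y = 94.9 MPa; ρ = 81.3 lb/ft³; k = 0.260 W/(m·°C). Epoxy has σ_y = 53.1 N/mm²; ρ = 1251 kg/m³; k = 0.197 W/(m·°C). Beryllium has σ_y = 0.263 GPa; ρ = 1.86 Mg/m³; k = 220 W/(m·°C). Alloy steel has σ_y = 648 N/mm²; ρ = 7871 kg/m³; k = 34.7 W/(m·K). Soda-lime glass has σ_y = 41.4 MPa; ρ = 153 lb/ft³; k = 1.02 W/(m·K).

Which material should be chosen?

beryllium

Screen on constraints: k ≥ 17.9 W/(m·K). Survivors: beryllium, alloy steel.
After converting to SI:
  beryllium: σ_y = 263.0 MPa, ρ = 1860 kg/m³
  alloy steel: σ_y = 648.0 MPa, ρ = 7871 kg/m³
  beryllium: M = 8.72×10⁻³
  alloy steel: M = 3.23×10⁻³
Beryllium has the largest M.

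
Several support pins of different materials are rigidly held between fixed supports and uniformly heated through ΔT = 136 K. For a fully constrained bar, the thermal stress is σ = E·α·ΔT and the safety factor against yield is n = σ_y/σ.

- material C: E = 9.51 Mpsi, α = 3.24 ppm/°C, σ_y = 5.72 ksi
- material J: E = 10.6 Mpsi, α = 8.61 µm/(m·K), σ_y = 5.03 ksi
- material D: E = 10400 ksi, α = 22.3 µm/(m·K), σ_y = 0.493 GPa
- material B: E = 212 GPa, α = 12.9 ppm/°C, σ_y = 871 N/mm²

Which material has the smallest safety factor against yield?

material J

Per material, after unit conversion:
  material C: E = 65.57, α = 3.24, σ_y = 39.44 → σ = 28.9 MPa, n = 1.36
  material J: E = 73.08, α = 8.61, σ_y = 34.68 → σ = 85.6 MPa, n = 0.405
  material D: E = 71.71, α = 22.3, σ_y = 493.0 → σ = 217 MPa, n = 2.27
  material B: E = 212.0, α = 12.9, σ_y = 871.0 → σ = 372 MPa, n = 2.34
Material J has the lowest safety factor, n = 0.405.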